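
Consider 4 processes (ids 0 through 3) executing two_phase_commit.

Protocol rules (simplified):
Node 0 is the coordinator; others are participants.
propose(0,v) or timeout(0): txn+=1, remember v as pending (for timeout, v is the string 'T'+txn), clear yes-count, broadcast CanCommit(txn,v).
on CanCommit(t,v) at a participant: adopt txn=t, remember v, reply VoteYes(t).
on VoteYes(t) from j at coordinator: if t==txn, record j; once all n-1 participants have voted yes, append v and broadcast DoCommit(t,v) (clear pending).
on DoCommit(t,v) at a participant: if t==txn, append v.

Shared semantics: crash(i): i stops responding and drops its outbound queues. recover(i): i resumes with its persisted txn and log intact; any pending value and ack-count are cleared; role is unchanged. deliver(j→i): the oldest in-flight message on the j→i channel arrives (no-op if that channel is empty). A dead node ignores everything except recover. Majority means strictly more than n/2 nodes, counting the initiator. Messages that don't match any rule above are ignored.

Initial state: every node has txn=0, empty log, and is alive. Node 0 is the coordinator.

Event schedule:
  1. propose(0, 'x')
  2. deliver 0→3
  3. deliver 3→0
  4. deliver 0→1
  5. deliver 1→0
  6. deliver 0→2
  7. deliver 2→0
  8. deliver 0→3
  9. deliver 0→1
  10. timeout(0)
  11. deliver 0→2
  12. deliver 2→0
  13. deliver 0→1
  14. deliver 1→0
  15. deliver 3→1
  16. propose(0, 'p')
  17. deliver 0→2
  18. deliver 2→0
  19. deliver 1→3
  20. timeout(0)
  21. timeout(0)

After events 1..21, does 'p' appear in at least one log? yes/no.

e1 propose(0,'x'): 0[coor,t=1,-]
e2 deliver 0→3: 3[part,t=1,-]
e3 deliver 3→0: ·
e4 deliver 0→1: 1[part,t=1,-]
e5 deliver 1→0: ·
e6 deliver 0→2: 2[part,t=1,-]
e7 deliver 2→0: 0[coor,t=1,x]
e8 deliver 0→3: 3[part,t=1,x]
e9 deliver 0→1: 1[part,t=1,x]
e10 timeout(0): 0[coor,t=2,x]
e11 deliver 0→2: 2[part,t=1,x]
e12 deliver 2→0: ·
e13 deliver 0→1: 1[part,t=2,x]
e14 deliver 1→0: ·
e15 deliver 3→1: ·
e16 propose(0,'p'): 0[coor,t=3,x]
e17 deliver 0→2: 2[part,t=2,x]
e18 deliver 2→0: ·
e19 deliver 1→3: ·
e20 timeout(0): 0[coor,t=4,x]
e21 timeout(0): 0[coor,t=5,x]

no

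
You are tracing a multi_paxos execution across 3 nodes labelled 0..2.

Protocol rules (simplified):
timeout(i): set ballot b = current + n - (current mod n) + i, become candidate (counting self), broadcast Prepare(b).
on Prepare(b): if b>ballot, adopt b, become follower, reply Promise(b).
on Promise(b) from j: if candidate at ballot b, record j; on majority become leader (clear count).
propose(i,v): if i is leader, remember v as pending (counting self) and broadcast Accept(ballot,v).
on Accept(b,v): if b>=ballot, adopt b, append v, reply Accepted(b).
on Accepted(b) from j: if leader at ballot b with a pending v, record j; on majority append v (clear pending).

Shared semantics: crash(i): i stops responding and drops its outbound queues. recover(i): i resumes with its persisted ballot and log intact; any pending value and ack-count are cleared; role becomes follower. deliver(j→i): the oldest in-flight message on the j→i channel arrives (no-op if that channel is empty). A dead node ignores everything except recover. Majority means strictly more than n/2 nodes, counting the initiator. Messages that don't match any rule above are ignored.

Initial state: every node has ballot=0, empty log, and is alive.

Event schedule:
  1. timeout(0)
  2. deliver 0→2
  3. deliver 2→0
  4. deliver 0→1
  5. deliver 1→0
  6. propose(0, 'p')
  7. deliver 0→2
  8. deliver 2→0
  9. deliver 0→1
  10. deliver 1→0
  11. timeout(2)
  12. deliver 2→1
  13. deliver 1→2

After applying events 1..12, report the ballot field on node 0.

1. timeout(0):  <0:cand b3 ->
2. deliver 0→2:  <2:foll b3 ->
3. deliver 2→0:  <0:lead b3 ->
4. deliver 0→1:  <1:foll b3 ->
5. deliver 1→0:  nop
6. propose(0,'p'):  nop
7. deliver 0→2:  <2:foll b3 p>
8. deliver 2→0:  <0:lead b3 p>
9. deliver 0→1:  <1:foll b3 p>
10. deliver 1→0:  nop
11. timeout(2):  <2:cand b8 p>
12. deliver 2→1:  <1:foll b8 p>

3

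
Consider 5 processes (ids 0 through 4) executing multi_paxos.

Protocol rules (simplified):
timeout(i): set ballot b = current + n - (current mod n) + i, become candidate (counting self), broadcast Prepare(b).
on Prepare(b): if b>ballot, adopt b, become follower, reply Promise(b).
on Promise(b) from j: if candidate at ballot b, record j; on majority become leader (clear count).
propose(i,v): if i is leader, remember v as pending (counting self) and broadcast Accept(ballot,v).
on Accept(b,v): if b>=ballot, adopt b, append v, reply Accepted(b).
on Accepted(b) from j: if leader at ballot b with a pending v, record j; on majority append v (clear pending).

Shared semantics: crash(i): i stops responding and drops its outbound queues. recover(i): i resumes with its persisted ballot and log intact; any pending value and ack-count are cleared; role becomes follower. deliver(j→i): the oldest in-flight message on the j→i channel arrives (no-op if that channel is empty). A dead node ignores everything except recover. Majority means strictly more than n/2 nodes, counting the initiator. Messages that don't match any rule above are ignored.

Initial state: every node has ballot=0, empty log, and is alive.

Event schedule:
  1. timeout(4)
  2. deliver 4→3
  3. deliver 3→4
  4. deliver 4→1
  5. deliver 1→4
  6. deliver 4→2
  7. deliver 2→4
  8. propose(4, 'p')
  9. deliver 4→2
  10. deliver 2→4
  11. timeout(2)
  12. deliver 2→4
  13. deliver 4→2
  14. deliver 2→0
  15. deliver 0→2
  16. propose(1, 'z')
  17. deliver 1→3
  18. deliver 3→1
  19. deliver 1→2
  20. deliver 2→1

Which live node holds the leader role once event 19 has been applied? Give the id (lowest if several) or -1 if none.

2

[1] timeout(4) → N4(cand b9 [-])
[2] deliver 4→3 → N3(foll b9 [-])
[3] deliver 3→4 → ∅
[4] deliver 4→1 → N1(foll b9 [-])
[5] deliver 1→4 → N4(lead b9 [-])
[6] deliver 4→2 → N2(foll b9 [-])
[7] deliver 2→4 → ∅
[8] propose(4,'p') → ∅
[9] deliver 4→2 → N2(foll b9 [p])
[10] deliver 2→4 → ∅
[11] timeout(2) → N2(cand b12 [p])
[12] deliver 2→4 → N4(foll b12 [-])
[13] deliver 4→2 → ∅
[14] deliver 2→0 → N0(foll b12 [-])
[15] deliver 0→2 → N2(lead b12 [p])
[16] propose(1,'z') → ∅
[17] deliver 1→3 → ∅
[18] deliver 3→1 → ∅
[19] deliver 1→2 → ∅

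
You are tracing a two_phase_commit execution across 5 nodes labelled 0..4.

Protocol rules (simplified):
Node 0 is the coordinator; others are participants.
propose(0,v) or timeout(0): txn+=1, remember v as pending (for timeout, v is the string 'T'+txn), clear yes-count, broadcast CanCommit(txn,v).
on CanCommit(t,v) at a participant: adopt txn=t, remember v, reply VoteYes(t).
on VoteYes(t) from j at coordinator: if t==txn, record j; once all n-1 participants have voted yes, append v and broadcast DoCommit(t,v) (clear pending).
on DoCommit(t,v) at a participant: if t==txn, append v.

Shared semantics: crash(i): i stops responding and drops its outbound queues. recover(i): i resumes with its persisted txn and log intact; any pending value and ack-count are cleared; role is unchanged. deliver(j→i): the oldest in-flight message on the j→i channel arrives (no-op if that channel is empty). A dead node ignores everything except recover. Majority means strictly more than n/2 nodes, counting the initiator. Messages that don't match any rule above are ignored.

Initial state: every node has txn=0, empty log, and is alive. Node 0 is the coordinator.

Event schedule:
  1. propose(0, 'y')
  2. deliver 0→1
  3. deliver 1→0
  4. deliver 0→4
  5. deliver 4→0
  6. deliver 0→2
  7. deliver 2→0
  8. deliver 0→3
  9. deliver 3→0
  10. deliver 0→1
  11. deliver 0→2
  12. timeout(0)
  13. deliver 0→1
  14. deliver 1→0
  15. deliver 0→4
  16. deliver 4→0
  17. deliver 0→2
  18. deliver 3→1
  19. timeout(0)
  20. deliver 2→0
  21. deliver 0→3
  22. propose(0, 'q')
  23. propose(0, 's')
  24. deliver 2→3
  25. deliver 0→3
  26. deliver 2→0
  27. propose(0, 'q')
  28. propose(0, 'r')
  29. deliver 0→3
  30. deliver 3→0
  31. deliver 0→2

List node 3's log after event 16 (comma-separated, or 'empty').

empty

e1 propose(0,'y'): 0[coor,t=1,-]
e2 deliver 0→1: 1[part,t=1,-]
e3 deliver 1→0: ·
e4 deliver 0→4: 4[part,t=1,-]
e5 deliver 4→0: ·
e6 deliver 0→2: 2[part,t=1,-]
e7 deliver 2→0: ·
e8 deliver 0→3: 3[part,t=1,-]
e9 deliver 3→0: 0[coor,t=1,y]
e10 deliver 0→1: 1[part,t=1,y]
e11 deliver 0→2: 2[part,t=1,y]
e12 timeout(0): 0[coor,t=2,y]
e13 deliver 0→1: 1[part,t=2,y]
e14 deliver 1→0: ·
e15 deliver 0→4: 4[part,t=1,y]
e16 deliver 4→0: ·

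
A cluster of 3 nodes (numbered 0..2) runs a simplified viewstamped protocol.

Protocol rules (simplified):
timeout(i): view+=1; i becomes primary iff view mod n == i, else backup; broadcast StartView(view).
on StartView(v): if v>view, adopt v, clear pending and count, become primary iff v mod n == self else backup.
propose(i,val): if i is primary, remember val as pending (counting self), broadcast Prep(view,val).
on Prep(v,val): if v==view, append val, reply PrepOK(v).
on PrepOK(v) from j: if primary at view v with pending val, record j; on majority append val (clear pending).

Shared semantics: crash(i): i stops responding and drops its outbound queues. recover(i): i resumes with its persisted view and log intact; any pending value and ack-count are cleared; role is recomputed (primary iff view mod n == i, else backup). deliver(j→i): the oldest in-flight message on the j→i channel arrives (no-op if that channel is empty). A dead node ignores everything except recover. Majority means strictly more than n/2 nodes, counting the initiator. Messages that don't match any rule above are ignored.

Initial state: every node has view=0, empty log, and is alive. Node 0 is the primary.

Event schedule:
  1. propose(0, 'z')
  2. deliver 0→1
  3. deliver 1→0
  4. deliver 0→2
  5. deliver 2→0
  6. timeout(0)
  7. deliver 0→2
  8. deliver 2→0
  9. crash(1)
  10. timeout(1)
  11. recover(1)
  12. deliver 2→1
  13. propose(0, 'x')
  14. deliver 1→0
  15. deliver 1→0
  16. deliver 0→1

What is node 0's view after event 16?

1. propose(0,'z'):  nop
2. deliver 0→1:  <1:back v0 z>
3. deliver 1→0:  <0:prim v0 z>
4. deliver 0→2:  <2:back v0 z>
5. deliver 2→0:  nop
6. timeout(0):  <0:back v1 z>
7. deliver 0→2:  <2:back v1 z>
8. deliver 2→0:  nop
9. crash(1):  <1:✗back v0 z>
10. timeout(1):  nop
11. recover(1):  <1:back v0 z>
12. deliver 2→1:  nop
13. propose(0,'x'):  nop
14. deliver 1→0:  nop
15. deliver 1→0:  nop
16. deliver 0→1:  <1:prim v1 z>

1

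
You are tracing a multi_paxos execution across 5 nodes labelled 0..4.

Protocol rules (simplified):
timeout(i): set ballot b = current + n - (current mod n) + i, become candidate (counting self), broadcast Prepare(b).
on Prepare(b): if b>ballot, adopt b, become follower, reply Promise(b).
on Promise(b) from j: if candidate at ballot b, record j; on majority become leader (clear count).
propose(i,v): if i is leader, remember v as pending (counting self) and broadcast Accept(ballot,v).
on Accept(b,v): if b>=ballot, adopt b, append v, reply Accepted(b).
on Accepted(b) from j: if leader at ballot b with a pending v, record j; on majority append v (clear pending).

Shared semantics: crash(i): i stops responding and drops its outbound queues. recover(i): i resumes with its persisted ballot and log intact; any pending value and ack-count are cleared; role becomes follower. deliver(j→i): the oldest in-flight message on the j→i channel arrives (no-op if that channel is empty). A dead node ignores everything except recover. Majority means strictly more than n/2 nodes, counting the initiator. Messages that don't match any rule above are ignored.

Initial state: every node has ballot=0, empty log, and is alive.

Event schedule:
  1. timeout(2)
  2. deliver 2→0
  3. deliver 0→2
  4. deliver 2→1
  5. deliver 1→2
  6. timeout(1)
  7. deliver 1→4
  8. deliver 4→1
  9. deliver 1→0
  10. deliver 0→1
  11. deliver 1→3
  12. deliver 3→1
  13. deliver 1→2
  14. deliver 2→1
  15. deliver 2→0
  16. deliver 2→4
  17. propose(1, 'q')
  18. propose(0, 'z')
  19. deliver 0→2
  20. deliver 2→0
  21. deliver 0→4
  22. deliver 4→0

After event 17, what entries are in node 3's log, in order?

empty

e1 timeout(2): 2[cand,b=7,-]
e2 deliver 2→0: 0[foll,b=7,-]
e3 deliver 0→2: ·
e4 deliver 2→1: 1[foll,b=7,-]
e5 deliver 1→2: 2[lead,b=7,-]
e6 timeout(1): 1[cand,b=11,-]
e7 deliver 1→4: 4[foll,b=11,-]
e8 deliver 4→1: ·
e9 deliver 1→0: 0[foll,b=11,-]
e10 deliver 0→1: 1[lead,b=11,-]
e11 deliver 1→3: 3[foll,b=11,-]
e12 deliver 3→1: ·
e13 deliver 1→2: 2[foll,b=11,-]
e14 deliver 2→1: ·
e15 deliver 2→0: ·
e16 deliver 2→4: ·
e17 propose(1,'q'): ·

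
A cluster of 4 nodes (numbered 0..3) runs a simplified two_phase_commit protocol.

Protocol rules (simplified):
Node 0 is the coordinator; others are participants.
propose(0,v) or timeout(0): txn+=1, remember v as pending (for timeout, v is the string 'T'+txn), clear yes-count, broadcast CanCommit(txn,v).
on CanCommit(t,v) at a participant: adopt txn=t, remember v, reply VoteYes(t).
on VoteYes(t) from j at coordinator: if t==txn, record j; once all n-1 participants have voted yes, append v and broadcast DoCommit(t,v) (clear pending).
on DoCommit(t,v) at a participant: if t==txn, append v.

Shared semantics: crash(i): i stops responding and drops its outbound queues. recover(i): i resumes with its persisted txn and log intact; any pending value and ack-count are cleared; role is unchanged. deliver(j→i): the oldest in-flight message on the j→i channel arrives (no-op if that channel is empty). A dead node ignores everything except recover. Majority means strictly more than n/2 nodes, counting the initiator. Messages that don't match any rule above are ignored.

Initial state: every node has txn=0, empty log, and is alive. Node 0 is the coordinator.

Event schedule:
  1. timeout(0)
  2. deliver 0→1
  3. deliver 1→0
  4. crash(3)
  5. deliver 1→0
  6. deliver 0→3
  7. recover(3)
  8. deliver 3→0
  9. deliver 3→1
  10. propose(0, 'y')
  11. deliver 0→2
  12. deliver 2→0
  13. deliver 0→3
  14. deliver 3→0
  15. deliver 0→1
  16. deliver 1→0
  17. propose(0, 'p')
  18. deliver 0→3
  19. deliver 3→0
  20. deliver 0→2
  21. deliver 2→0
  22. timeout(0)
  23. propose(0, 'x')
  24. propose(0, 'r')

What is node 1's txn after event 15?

[1] timeout(0) → N0(coor t1 [-])
[2] deliver 0→1 → N1(part t1 [-])
[3] deliver 1→0 → ∅
[4] crash(3) → N3(✗part t0 [-])
[5] deliver 1→0 → ∅
[6] deliver 0→3 → ∅
[7] recover(3) → N3(part t0 [-])
[8] deliver 3→0 → ∅
[9] deliver 3→1 → ∅
[10] propose(0,'y') → N0(coor t2 [-])
[11] deliver 0→2 → N2(part t1 [-])
[12] deliver 2→0 → ∅
[13] deliver 0→3 → N3(part t1 [-])
[14] deliver 3→0 → ∅
[15] deliver 0→1 → N1(part t2 [-])

2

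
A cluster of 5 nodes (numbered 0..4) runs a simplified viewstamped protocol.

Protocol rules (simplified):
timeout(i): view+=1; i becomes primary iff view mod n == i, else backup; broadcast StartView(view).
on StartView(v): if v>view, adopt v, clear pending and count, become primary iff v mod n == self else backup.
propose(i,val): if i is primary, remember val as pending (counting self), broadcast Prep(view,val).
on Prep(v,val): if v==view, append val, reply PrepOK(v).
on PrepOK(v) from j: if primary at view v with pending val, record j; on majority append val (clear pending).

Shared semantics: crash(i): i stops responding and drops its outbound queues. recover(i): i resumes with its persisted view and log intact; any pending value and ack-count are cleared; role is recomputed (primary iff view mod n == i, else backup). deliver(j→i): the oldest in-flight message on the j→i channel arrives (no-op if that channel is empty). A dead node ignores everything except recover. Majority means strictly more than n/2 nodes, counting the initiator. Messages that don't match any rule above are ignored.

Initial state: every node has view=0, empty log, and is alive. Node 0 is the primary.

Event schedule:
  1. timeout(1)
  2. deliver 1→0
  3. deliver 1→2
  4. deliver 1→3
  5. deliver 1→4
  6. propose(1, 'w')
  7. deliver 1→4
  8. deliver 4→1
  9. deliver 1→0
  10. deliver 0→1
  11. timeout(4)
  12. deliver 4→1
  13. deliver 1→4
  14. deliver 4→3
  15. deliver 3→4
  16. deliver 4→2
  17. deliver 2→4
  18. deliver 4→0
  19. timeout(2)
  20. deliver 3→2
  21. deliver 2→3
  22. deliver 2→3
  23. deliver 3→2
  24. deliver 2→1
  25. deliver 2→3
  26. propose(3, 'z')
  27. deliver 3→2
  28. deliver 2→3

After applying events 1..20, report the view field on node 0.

2

step 1 timeout(1): 1={prim,v=1,log=-}
step 2 deliver 1→0: 0={back,v=1,log=-}
step 3 deliver 1→2: 2={back,v=1,log=-}
step 4 deliver 1→3: 3={back,v=1,log=-}
step 5 deliver 1→4: 4={back,v=1,log=-}
step 6 propose(1,'w'): —
step 7 deliver 1→4: 4={back,v=1,log=w}
step 8 deliver 4→1: —
step 9 deliver 1→0: 0={back,v=1,log=w}
step 10 deliver 0→1: 1={prim,v=1,log=w}
step 11 timeout(4): 4={back,v=2,log=w}
step 12 deliver 4→1: 1={back,v=2,log=w}
step 13 deliver 1→4: —
step 14 deliver 4→3: 3={back,v=2,log=-}
step 15 deliver 3→4: —
step 16 deliver 4→2: 2={prim,v=2,log=-}
step 17 deliver 2→4: —
step 18 deliver 4→0: 0={back,v=2,log=w}
step 19 timeout(2): 2={back,v=3,log=-}
step 20 deliver 3→2: —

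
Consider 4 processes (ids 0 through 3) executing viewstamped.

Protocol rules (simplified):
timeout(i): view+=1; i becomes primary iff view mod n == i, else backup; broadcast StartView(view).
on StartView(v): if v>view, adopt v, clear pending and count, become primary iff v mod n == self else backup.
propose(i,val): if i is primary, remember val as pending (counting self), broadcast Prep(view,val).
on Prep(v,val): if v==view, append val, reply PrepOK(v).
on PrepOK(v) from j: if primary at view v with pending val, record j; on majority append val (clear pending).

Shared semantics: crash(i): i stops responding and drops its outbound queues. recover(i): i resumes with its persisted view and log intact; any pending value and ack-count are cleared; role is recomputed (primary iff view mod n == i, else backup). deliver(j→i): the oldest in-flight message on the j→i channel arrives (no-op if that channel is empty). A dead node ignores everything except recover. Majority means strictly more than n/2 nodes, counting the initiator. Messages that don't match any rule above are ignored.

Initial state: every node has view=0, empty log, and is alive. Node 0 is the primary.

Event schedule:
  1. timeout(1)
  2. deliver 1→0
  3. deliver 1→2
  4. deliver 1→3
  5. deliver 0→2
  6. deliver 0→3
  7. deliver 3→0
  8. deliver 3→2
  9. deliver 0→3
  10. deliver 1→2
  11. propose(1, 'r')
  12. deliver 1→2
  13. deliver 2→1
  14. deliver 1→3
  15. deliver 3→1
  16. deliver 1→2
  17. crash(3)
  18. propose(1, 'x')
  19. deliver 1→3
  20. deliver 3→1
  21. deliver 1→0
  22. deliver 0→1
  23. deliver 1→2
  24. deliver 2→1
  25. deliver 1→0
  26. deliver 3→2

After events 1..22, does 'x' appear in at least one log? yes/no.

[1] timeout(1) → N1(prim v1 [-])
[2] deliver 1→0 → N0(back v1 [-])
[3] deliver 1→2 → N2(back v1 [-])
[4] deliver 1→3 → N3(back v1 [-])
[5] deliver 0→2 → ∅
[6] deliver 0→3 → ∅
[7] deliver 3→0 → ∅
[8] deliver 3→2 → ∅
[9] deliver 0→3 → ∅
[10] deliver 1→2 → ∅
[11] propose(1,'r') → ∅
[12] deliver 1→2 → N2(back v1 [r])
[13] deliver 2→1 → ∅
[14] deliver 1→3 → N3(back v1 [r])
[15] deliver 3→1 → N1(prim v1 [r])
[16] deliver 1→2 → ∅
[17] crash(3) → N3(✗back v1 [r])
[18] propose(1,'x') → ∅
[19] deliver 1→3 → ∅
[20] deliver 3→1 → ∅
[21] deliver 1→0 → N0(back v1 [r])
[22] deliver 0→1 → ∅

no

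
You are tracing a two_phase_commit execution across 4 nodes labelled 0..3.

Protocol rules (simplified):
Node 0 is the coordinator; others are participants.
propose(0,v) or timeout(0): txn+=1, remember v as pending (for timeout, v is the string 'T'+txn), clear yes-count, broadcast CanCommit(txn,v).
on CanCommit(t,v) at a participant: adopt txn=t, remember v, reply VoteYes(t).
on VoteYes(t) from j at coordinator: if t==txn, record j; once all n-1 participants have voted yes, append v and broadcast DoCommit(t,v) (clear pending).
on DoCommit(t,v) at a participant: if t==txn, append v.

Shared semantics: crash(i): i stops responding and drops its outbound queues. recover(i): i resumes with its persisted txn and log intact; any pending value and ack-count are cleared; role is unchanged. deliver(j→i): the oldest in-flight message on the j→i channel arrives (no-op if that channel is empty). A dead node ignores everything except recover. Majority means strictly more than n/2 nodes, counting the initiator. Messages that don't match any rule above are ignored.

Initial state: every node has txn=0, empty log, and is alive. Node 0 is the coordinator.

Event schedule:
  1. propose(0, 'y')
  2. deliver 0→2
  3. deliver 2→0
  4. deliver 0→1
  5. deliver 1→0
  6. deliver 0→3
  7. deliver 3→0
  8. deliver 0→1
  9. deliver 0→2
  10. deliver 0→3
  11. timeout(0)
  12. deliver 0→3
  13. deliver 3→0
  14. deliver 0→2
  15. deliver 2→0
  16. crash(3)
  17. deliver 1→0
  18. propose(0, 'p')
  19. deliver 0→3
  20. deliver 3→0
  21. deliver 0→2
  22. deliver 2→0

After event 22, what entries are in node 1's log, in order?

y

step 1 propose(0,'y'): 0={coor,t=1,log=-}
step 2 deliver 0→2: 2={part,t=1,log=-}
step 3 deliver 2→0: —
step 4 deliver 0→1: 1={part,t=1,log=-}
step 5 deliver 1→0: —
step 6 deliver 0→3: 3={part,t=1,log=-}
step 7 deliver 3→0: 0={coor,t=1,log=y}
step 8 deliver 0→1: 1={part,t=1,log=y}
step 9 deliver 0→2: 2={part,t=1,log=y}
step 10 deliver 0→3: 3={part,t=1,log=y}
step 11 timeout(0): 0={coor,t=2,log=y}
step 12 deliver 0→3: 3={part,t=2,log=y}
step 13 deliver 3→0: —
step 14 deliver 0→2: 2={part,t=2,log=y}
step 15 deliver 2→0: —
step 16 crash(3): 3={✗part,t=2,log=y}
step 17 deliver 1→0: —
step 18 propose(0,'p'): 0={coor,t=3,log=y}
step 19 deliver 0→3: —
step 20 deliver 3→0: —
step 21 deliver 0→2: 2={part,t=3,log=y}
step 22 deliver 2→0: —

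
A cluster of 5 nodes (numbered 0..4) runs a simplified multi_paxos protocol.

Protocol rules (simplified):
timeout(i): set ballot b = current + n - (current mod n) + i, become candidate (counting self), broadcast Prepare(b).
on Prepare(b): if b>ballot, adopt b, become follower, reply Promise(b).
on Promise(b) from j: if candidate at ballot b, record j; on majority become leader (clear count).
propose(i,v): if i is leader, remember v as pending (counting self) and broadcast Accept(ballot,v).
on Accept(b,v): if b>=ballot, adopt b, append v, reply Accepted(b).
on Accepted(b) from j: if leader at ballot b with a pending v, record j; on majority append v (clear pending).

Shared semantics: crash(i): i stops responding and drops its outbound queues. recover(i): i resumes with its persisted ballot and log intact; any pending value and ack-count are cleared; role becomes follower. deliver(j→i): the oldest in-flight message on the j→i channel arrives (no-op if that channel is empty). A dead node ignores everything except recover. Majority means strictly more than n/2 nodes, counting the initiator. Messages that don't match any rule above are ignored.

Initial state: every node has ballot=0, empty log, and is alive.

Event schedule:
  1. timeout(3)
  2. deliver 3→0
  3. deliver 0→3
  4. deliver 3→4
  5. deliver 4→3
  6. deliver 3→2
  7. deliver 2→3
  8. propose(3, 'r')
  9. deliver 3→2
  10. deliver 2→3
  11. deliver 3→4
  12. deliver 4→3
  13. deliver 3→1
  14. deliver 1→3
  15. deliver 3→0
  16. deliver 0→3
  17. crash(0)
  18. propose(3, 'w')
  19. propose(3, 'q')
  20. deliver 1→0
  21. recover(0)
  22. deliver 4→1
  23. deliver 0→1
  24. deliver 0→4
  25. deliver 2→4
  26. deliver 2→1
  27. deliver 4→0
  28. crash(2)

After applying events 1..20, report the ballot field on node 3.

8

1. timeout(3):  <3:cand b8 ->
2. deliver 3→0:  <0:foll b8 ->
3. deliver 0→3:  nop
4. deliver 3→4:  <4:foll b8 ->
5. deliver 4→3:  <3:lead b8 ->
6. deliver 3→2:  <2:foll b8 ->
7. deliver 2→3:  nop
8. propose(3,'r'):  nop
9. deliver 3→2:  <2:foll b8 r>
10. deliver 2→3:  nop
11. deliver 3→4:  <4:foll b8 r>
12. deliver 4→3:  <3:lead b8 r>
13. deliver 3→1:  <1:foll b8 ->
14. deliver 1→3:  nop
15. deliver 3→0:  <0:foll b8 r>
16. deliver 0→3:  nop
17. crash(0):  <0:✗foll b8 r>
18. propose(3,'w'):  nop
19. propose(3,'q'):  nop
20. deliver 1→0:  nop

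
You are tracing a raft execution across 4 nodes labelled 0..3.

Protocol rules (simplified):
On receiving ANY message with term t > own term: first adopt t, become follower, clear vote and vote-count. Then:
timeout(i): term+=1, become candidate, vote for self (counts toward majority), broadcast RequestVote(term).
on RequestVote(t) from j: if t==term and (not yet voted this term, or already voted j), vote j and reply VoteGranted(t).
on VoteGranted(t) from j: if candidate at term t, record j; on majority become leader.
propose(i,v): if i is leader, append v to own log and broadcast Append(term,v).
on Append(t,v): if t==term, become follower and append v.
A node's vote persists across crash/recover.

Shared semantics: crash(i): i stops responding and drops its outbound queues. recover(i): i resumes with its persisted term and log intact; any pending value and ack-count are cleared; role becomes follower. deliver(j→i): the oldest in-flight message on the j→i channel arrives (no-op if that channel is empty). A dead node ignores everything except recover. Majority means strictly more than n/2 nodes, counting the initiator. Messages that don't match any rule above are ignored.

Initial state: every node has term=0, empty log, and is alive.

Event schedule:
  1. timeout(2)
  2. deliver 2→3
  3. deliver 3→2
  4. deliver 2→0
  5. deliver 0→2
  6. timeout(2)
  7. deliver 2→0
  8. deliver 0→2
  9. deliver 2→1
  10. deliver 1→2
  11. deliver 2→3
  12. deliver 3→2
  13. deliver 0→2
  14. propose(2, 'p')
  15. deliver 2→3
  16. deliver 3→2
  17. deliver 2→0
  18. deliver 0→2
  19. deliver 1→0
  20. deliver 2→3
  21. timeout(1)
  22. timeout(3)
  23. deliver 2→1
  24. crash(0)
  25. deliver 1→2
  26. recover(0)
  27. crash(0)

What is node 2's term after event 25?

2

1. timeout(2):  <2:cand t1 ->
2. deliver 2→3:  <3:foll t1 ->
3. deliver 3→2:  nop
4. deliver 2→0:  <0:foll t1 ->
5. deliver 0→2:  <2:lead t1 ->
6. timeout(2):  <2:cand t2 ->
7. deliver 2→0:  <0:foll t2 ->
8. deliver 0→2:  nop
9. deliver 2→1:  <1:foll t1 ->
10. deliver 1→2:  nop
11. deliver 2→3:  <3:foll t2 ->
12. deliver 3→2:  <2:lead t2 ->
13. deliver 0→2:  nop
14. propose(2,'p'):  <2:lead t2 p>
15. deliver 2→3:  <3:foll t2 p>
16. deliver 3→2:  nop
17. deliver 2→0:  <0:foll t2 p>
18. deliver 0→2:  nop
19. deliver 1→0:  nop
20. deliver 2→3:  nop
21. timeout(1):  <1:cand t2 ->
22. timeout(3):  <3:cand t3 p>
23. deliver 2→1:  nop
24. crash(0):  <0:✗foll t2 p>
25. deliver 1→2:  nop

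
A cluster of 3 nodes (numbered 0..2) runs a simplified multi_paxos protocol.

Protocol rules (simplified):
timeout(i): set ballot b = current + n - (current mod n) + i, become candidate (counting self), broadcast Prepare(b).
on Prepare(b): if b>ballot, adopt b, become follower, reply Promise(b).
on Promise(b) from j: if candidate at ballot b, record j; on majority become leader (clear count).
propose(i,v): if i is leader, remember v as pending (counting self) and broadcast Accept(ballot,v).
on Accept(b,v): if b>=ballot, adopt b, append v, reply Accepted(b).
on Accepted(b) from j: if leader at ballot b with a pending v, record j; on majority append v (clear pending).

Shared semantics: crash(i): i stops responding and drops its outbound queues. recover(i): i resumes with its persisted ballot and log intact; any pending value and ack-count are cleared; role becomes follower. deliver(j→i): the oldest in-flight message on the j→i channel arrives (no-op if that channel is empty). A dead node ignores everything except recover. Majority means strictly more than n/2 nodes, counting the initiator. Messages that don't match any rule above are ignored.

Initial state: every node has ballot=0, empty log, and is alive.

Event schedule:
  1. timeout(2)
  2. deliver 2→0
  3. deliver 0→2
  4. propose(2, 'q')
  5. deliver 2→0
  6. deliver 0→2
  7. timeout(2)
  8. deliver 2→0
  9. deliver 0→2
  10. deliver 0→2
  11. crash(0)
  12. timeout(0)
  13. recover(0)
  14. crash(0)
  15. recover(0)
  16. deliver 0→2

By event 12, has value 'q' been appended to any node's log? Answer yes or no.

yes

after 1 — timeout(2): n2:cand/b5/[-]
after 2 — deliver 2→0: n0:foll/b5/[-]
after 3 — deliver 0→2: n2:lead/b5/[-]
after 4 — propose(2,'q'): ·
after 5 — deliver 2→0: n0:foll/b5/[q]
after 6 — deliver 0→2: n2:lead/b5/[q]
after 7 — timeout(2): n2:cand/b8/[q]
after 8 — deliver 2→0: n0:foll/b8/[q]
after 9 — deliver 0→2: n2:lead/b8/[q]
after 10 — deliver 0→2: ·
after 11 — crash(0): n0:✗foll/b8/[q]
after 12 — timeout(0): ·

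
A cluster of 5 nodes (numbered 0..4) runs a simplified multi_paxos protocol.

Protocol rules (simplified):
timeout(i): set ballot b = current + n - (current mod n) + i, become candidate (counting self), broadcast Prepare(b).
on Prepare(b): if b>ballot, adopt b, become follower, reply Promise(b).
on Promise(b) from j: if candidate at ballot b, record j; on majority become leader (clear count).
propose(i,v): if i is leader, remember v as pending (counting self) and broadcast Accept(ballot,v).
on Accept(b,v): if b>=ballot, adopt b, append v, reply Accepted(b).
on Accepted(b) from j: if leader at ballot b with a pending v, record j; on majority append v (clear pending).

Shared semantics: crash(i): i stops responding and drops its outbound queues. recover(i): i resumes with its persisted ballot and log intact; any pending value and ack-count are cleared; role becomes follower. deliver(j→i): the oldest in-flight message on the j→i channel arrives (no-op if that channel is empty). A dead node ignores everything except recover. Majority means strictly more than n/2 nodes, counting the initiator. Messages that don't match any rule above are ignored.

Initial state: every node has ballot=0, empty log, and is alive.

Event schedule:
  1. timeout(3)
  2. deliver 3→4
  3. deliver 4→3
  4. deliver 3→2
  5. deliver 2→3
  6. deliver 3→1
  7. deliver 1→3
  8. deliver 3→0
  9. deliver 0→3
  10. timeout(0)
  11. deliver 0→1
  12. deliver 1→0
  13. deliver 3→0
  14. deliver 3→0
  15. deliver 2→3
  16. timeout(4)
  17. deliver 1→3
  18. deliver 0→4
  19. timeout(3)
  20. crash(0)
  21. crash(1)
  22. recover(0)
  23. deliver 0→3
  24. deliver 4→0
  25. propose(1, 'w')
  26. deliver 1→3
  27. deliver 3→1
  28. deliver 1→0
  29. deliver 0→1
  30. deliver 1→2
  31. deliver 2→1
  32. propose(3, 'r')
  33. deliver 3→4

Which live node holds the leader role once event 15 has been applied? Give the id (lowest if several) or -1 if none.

1. timeout(3):  <3:cand b8 ->
2. deliver 3→4:  <4:foll b8 ->
3. deliver 4→3:  nop
4. deliver 3→2:  <2:foll b8 ->
5. deliver 2→3:  <3:lead b8 ->
6. deliver 3→1:  <1:foll b8 ->
7. deliver 1→3:  nop
8. deliver 3→0:  <0:foll b8 ->
9. deliver 0→3:  nop
10. timeout(0):  <0:cand b10 ->
11. deliver 0→1:  <1:foll b10 ->
12. deliver 1→0:  nop
13. deliver 3→0:  nop
14. deliver 3→0:  nop
15. deliver 2→3:  nop

3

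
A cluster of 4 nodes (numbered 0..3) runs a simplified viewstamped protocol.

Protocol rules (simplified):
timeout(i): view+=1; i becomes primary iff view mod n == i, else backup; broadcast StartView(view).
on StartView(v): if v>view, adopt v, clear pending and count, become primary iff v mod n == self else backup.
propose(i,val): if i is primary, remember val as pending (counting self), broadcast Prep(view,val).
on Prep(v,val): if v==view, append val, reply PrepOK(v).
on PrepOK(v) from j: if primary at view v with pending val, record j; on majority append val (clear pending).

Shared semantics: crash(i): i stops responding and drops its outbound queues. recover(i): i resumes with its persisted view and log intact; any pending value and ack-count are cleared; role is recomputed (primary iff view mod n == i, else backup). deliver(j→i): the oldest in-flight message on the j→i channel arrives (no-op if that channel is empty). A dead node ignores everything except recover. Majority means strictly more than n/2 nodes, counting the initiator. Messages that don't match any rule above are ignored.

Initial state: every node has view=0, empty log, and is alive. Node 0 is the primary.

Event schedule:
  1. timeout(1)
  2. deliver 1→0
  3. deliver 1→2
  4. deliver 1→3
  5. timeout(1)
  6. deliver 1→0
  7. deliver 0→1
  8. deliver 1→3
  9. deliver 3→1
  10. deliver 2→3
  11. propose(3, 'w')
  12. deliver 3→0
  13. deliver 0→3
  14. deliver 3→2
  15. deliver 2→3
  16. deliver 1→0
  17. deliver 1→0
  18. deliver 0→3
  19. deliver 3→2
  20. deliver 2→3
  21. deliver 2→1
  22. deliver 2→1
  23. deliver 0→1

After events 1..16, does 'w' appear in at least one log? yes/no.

step 1 timeout(1): 1={prim,v=1,log=-}
step 2 deliver 1→0: 0={back,v=1,log=-}
step 3 deliver 1→2: 2={back,v=1,log=-}
step 4 deliver 1→3: 3={back,v=1,log=-}
step 5 timeout(1): 1={back,v=2,log=-}
step 6 deliver 1→0: 0={back,v=2,log=-}
step 7 deliver 0→1: —
step 8 deliver 1→3: 3={back,v=2,log=-}
step 9 deliver 3→1: —
step 10 deliver 2→3: —
step 11 propose(3,'w'): —
step 12 deliver 3→0: —
step 13 deliver 0→3: —
step 14 deliver 3→2: —
step 15 deliver 2→3: —
step 16 deliver 1→0: —

no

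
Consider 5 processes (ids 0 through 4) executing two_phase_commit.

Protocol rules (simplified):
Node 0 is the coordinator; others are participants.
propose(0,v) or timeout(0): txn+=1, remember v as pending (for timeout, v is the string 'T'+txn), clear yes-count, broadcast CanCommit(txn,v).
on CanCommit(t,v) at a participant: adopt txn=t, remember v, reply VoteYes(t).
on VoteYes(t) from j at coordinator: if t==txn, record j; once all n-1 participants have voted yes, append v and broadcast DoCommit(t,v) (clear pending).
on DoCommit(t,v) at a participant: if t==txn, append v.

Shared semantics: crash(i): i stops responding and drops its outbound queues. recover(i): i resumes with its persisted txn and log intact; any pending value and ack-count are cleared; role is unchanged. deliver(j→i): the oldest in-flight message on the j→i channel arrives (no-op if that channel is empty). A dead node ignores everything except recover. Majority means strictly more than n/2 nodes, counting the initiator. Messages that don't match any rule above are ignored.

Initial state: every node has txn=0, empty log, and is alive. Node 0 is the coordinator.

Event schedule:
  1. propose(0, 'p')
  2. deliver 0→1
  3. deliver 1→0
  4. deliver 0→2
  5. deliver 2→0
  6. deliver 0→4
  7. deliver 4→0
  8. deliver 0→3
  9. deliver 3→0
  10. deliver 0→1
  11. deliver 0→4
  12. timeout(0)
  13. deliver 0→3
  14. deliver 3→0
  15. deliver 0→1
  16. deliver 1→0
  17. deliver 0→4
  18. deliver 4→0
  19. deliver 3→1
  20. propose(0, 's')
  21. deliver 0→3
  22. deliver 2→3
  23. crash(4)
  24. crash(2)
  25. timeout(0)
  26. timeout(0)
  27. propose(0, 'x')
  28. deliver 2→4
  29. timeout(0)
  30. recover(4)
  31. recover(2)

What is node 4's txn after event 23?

2

after 1 — propose(0,'p'): n0:coor/t1/[-]
after 2 — deliver 0→1: n1:part/t1/[-]
after 3 — deliver 1→0: ·
after 4 — deliver 0→2: n2:part/t1/[-]
after 5 — deliver 2→0: ·
after 6 — deliver 0→4: n4:part/t1/[-]
after 7 — deliver 4→0: ·
after 8 — deliver 0→3: n3:part/t1/[-]
after 9 — deliver 3→0: n0:coor/t1/[p]
after 10 — deliver 0→1: n1:part/t1/[p]
after 11 — deliver 0→4: n4:part/t1/[p]
after 12 — timeout(0): n0:coor/t2/[p]
after 13 — deliver 0→3: n3:part/t1/[p]
after 14 — deliver 3→0: ·
after 15 — deliver 0→1: n1:part/t2/[p]
after 16 — deliver 1→0: ·
after 17 — deliver 0→4: n4:part/t2/[p]
after 18 — deliver 4→0: ·
after 19 — deliver 3→1: ·
after 20 — propose(0,'s'): n0:coor/t3/[p]
after 21 — deliver 0→3: n3:part/t2/[p]
after 22 — deliver 2→3: ·
after 23 — crash(4): n4:✗part/t2/[p]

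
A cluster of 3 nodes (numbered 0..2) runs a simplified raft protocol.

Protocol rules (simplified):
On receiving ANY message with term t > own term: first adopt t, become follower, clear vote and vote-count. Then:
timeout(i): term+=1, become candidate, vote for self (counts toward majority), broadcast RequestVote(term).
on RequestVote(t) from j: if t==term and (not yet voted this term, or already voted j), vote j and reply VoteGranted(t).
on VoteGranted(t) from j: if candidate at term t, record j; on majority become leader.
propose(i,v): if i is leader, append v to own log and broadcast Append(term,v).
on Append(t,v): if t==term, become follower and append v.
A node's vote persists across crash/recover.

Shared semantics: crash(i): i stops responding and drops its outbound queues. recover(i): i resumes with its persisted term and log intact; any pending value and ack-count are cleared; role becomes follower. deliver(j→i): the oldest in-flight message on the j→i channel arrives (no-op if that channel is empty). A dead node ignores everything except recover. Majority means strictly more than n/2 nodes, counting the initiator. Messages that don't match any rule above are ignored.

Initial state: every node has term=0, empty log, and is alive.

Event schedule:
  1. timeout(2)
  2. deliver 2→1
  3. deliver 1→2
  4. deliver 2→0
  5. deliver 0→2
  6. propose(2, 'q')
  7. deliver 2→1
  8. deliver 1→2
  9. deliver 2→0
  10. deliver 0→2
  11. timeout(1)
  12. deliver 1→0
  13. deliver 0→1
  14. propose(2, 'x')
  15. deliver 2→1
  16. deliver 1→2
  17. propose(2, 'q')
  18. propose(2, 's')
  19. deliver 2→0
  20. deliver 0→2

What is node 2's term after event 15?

1

after 1 — timeout(2): n2:cand/t1/[-]
after 2 — deliver 2→1: n1:foll/t1/[-]
after 3 — deliver 1→2: n2:lead/t1/[-]
after 4 — deliver 2→0: n0:foll/t1/[-]
after 5 — deliver 0→2: ·
after 6 — propose(2,'q'): n2:lead/t1/[q]
after 7 — deliver 2→1: n1:foll/t1/[q]
after 8 — deliver 1→2: ·
after 9 — deliver 2→0: n0:foll/t1/[q]
after 10 — deliver 0→2: ·
after 11 — timeout(1): n1:cand/t2/[q]
after 12 — deliver 1→0: n0:foll/t2/[q]
after 13 — deliver 0→1: n1:lead/t2/[q]
after 14 — propose(2,'x'): n2:lead/t1/[q,x]
after 15 — deliver 2→1: ·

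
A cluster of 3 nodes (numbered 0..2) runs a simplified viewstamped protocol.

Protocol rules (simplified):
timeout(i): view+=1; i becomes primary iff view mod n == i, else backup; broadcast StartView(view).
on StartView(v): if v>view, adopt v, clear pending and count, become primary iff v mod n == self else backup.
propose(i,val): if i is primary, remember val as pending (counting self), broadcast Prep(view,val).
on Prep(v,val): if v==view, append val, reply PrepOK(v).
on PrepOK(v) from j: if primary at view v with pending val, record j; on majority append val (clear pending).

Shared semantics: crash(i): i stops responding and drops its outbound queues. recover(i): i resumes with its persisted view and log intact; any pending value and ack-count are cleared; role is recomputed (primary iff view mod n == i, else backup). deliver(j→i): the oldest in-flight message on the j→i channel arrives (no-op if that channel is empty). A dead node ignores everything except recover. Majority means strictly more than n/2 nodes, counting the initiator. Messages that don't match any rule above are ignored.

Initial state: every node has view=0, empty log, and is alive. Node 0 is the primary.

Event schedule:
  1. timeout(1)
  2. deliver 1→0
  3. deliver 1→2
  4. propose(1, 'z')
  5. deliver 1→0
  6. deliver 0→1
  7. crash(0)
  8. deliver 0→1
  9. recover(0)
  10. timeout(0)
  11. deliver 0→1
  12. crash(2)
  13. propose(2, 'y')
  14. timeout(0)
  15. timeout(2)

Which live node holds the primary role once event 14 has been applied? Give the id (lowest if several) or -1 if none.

0

step 1 timeout(1): 1={prim,v=1,log=-}
step 2 deliver 1→0: 0={back,v=1,log=-}
step 3 deliver 1→2: 2={back,v=1,log=-}
step 4 propose(1,'z'): —
step 5 deliver 1→0: 0={back,v=1,log=z}
step 6 deliver 0→1: 1={prim,v=1,log=z}
step 7 crash(0): 0={✗back,v=1,log=z}
step 8 deliver 0→1: —
step 9 recover(0): 0={back,v=1,log=z}
step 10 timeout(0): 0={back,v=2,log=z}
step 11 deliver 0→1: 1={back,v=2,log=z}
step 12 crash(2): 2={✗back,v=1,log=-}
step 13 propose(2,'y'): —
step 14 timeout(0): 0={prim,v=3,log=z}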